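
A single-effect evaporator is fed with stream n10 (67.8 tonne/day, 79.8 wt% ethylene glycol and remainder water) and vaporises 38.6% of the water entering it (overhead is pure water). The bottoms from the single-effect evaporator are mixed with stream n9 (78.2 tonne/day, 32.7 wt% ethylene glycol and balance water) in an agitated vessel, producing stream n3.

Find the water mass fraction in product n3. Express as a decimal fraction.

0.434

Vapour removed = 0.386×0.202×67.8 = 5.2865 tonne/day; concentrate = 62.513 tonne/day.
water reaching the mixer = 8.4091 (from concentrate) + 78.2×0.673 = 61.038 tonne/day.
Product flow = 62.513 + 78.2 = 140.71 tonne/day; water fraction = 0.434.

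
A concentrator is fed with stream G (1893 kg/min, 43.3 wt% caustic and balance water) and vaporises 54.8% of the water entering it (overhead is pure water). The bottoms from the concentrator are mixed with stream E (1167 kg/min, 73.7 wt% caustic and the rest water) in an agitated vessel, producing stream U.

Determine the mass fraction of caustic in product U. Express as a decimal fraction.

0.680

Vapour removed = 0.548×0.567×1893 = 588.19 kg/min; concentrate = 1304.8 kg/min.
caustic reaching the mixer = 819.67 (from concentrate) + 1167×0.737 = 1679.7 kg/min.
Product flow = 1304.8 + 1167 = 2471.8 kg/min; caustic fraction = 0.680.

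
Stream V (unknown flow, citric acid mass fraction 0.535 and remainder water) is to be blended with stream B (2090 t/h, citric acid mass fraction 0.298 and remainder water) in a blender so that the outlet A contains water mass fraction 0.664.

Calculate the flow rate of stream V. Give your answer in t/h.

Let V be the unknown flow. Total out = 2090 + V.
water balance: 1467.2 + 0.465·V = 0.664·(2090 + V)
(0.465 − 0.664)·V = 0.664×2090 − 1467.2 = -79.42
V = -79.42 / -0.199 = 399.1 t/h

399.1 t/h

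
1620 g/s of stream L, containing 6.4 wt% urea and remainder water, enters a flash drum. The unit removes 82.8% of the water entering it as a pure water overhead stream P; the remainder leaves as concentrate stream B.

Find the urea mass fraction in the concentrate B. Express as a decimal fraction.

urea is not removed: 1620×0.064 = 103.68 g/s of urea enters B.
water entering = 1620×0.936 = 1516.3 g/s; overhead removed = 0.828×1516.3 = 1255.5 g/s.
Concentrate = 1620 − 1255.5 = 364.49 g/s.
Mass fraction = 103.68/364.49 = 0.284.

0.284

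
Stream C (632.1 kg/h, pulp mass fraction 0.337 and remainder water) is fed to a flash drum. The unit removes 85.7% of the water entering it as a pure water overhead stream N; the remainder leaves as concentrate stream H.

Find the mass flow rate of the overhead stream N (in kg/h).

water entering = 632.1×0.663 = 419.08 kg/h; overhead removed = 0.857×419.08 = 359.15 kg/h.

359.2 kg/h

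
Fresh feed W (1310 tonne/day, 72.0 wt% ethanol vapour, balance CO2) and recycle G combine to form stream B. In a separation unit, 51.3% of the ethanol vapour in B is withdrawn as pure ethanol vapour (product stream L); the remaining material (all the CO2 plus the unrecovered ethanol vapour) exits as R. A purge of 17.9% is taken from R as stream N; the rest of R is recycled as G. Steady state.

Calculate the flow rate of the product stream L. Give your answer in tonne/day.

ethanol vapour in B: m_A = 1310×0.720 + (1−0.179)·(1−0.513)·m_A, so m_A = 943.2/0.6002 = 1571.5 tonne/day.
Product L = 0.513×1571.5 = 806.2 tonne/day.

806.2 tonne/day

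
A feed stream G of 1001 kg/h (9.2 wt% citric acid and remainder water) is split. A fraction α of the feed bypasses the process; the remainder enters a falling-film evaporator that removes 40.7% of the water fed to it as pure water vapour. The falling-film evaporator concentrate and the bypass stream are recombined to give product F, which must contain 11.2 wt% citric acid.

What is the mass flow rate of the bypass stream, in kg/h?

All 1001×0.092 = 92.092 kg/h of citric acid reaches F, so F = 92.092/0.112 = 822.25 kg/h and vapour = 178.75 kg/h.
The evaporator receives (1−α)·1001 of feed at 0.908 water and removes 0.407 of that water:
0.407×0.908×(1−α)×1001 = 178.75
(1−α) = 178.75/369.93 = 0.4832;  α = 0.5168.
Bypass flow = 0.5168×1001 = 517.31 kg/h.

517.3 kg/h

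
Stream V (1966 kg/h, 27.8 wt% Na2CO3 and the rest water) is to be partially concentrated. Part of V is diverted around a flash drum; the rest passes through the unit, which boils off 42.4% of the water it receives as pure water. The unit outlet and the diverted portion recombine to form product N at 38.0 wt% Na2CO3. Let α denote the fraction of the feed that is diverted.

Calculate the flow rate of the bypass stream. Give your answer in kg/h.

All 1966×0.278 = 546.55 kg/h of Na2CO3 reaches N, so N = 546.55/0.380 = 1438.3 kg/h and vapour = 527.72 kg/h.
The evaporator receives (1−α)·1966 of feed at 0.722 water and removes 0.424 of that water:
0.424×0.722×(1−α)×1966 = 527.72
(1−α) = 527.72/601.85 = 0.8768;  α = 0.1232.
Bypass flow = 0.1232×1966 = 242.16 kg/h.

242.2 kg/h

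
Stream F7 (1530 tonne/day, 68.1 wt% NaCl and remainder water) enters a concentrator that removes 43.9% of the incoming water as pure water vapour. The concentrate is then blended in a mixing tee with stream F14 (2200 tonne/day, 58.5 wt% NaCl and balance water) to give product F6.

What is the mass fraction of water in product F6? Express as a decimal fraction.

Vapour removed = 0.439×0.319×1530 = 214.26 tonne/day; concentrate = 1315.7 tonne/day.
water reaching the mixer = 273.81 (from concentrate) + 2200×0.415 = 1186.8 tonne/day.
Product flow = 1315.7 + 2200 = 3515.7 tonne/day; water fraction = 0.338.

0.338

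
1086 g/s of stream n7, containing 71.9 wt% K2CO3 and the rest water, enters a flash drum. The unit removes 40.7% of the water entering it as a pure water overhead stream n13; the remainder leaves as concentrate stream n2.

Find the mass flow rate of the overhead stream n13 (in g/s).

124.2 g/s

water entering = 1086×0.281 = 305.17 g/s; overhead removed = 0.407×305.17 = 124.2 g/s.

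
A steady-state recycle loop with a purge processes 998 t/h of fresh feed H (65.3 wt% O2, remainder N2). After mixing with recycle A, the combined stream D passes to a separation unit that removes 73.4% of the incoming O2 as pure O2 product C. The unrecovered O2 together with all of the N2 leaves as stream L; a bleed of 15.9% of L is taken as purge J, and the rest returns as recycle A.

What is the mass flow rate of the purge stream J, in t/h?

381.8 t/h

N2 enters only via H and leaves only via the purge: 998×0.347 = 0.159×(N2 in L), and the separation unit passes all N2, so N2 in D = N2 in L = 2178 t/h.
O2 in D: m_A = 998×0.653 + (1−0.159)·(1−0.734)·m_A, so m_A = 651.69/0.7763 = 839.49 t/h.
L = (1−0.734)×839.49 + 2178 = 2401.3 t/h.
Purge J = 0.159×2401.3 = 381.81 t/h.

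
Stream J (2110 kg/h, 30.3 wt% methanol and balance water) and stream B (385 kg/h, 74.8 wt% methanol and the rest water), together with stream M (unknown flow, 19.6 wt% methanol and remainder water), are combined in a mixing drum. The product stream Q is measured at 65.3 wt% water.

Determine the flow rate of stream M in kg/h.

407.6 kg/h

Let M be the unknown flow. Total out = 2495 + M.
water balance: 1567.7 + 0.804·M = 0.653·(2495 + M)
(0.804 − 0.653)·M = 0.653×2495 − 1567.7 = 61.545
M = 61.545 / 0.151 = 407.58 kg/h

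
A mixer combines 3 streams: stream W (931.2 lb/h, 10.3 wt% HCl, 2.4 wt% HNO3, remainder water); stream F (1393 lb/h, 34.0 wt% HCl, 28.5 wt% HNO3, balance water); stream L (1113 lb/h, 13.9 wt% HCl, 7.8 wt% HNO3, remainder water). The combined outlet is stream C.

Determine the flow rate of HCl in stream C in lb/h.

724.2 lb/h

HCl out = HCl in = 931.2×0.103 + 1393×0.340 + 1113×0.139 = 724.24 lb/h.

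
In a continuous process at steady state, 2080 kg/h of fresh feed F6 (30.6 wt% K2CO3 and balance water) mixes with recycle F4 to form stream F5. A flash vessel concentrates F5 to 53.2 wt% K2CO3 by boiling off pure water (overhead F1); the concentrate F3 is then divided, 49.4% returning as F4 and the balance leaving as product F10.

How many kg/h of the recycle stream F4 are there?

Overall K2CO3 balance (none leaves overhead): K2CO3 in fresh feed = K2CO3 in product, i.e. 2080×0.306 = (1−0.494)·F3·0.532.
F3 = 636.48/(0.532×0.506) = 2364.4 kg/h.
Recycle F4 = 0.494×2364.4 = 1168 kg/h.

1168 kg/h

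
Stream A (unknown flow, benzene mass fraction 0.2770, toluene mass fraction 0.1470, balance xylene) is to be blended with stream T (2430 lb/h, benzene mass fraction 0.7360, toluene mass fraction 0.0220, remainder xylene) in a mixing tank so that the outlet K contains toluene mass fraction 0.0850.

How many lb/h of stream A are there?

Let A be the unknown flow. Total out = 2430 + A.
toluene balance: 53.46 + 0.147·A = 0.085·(2430 + A)
(0.147 − 0.085)·A = 0.085×2430 − 53.46 = 153.09
A = 153.09 / 0.062 = 2469.2 lb/h

2469 lb/h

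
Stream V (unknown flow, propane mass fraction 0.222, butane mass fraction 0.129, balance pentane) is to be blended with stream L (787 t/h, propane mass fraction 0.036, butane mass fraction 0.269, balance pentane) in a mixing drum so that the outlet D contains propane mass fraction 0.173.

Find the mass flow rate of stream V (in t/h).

2200 t/h

Let V be the unknown flow. Total out = 787 + V.
propane balance: 28.332 + 0.222·V = 0.173·(787 + V)
(0.222 − 0.173)·V = 0.173×787 − 28.332 = 107.82
V = 107.82 / 0.049 = 2200.4 t/h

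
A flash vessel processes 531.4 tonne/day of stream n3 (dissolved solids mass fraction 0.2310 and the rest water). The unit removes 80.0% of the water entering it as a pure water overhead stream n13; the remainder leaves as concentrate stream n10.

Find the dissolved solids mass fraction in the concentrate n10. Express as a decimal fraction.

dissolved solids is not removed: 531.4×0.231 = 122.75 tonne/day of dissolved solids enters n10.
water entering = 531.4×0.769 = 408.65 tonne/day; overhead removed = 0.800×408.65 = 326.92 tonne/day.
Concentrate = 531.4 − 326.92 = 204.48 tonne/day.
Mass fraction = 122.75/204.48 = 0.6003.

0.6003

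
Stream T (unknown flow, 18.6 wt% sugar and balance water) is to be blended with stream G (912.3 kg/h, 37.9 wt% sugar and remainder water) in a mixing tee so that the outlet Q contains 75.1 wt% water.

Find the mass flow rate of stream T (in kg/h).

1883 kg/h

Let T be the unknown flow. Total out = 912.3 + T.
water balance: 566.54 + 0.814·T = 0.751·(912.3 + T)
(0.814 − 0.751)·T = 0.751×912.3 − 566.54 = 118.6
T = 118.6 / 0.063 = 1882.5 kg/h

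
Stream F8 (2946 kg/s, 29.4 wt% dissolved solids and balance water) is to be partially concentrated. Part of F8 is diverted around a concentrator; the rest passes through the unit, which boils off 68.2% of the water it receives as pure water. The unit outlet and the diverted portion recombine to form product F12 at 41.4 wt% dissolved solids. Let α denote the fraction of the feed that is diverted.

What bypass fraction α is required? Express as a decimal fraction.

0.398

All 2946×0.294 = 866.12 kg/s of dissolved solids reaches F12, so F12 = 866.12/0.414 = 2092.1 kg/s and vapour = 853.91 kg/s.
The evaporator receives (1−α)·2946 of feed at 0.706 water and removes 0.682 of that water:
0.682×0.706×(1−α)×2946 = 853.91
(1−α) = 853.91/1418.5 = 0.6020;  α = 0.3980.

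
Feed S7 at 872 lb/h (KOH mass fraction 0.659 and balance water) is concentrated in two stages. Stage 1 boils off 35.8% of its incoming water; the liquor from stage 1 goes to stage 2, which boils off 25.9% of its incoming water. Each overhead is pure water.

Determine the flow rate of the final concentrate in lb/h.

716.1 lb/h

water in feed = 872×0.341 = 297.35 lb/h.
After stage 1: water left = (1−0.358)×297.35 = 190.9; stream total = 765.55 lb/h.
After stage 2: water left = (1−0.259)×190.9 = 141.46; final concentrate = 716.1 lb/h.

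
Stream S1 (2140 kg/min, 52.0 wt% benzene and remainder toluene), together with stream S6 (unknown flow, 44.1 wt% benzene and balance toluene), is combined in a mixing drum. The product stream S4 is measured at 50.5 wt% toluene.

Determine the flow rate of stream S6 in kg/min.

Let S6 be the unknown flow. Total out = 2140 + S6.
toluene balance: 1027.2 + 0.559·S6 = 0.505·(2140 + S6)
(0.559 − 0.505)·S6 = 0.505×2140 − 1027.2 = 53.5
S6 = 53.5 / 0.054 = 990.74 kg/min

990.7 kg/min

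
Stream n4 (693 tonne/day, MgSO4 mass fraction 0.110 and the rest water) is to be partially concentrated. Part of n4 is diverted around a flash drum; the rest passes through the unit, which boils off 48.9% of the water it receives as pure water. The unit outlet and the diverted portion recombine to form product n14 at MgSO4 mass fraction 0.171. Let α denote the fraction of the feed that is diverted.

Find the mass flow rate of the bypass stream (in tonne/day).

All 693×0.110 = 76.23 tonne/day of MgSO4 reaches n14, so n14 = 76.23/0.171 = 445.79 tonne/day and vapour = 247.21 tonne/day.
The evaporator receives (1−α)·693 of feed at 0.890 water and removes 0.489 of that water:
0.489×0.890×(1−α)×693 = 247.21
(1−α) = 247.21/301.6 = 0.8197;  α = 0.1803.
Bypass flow = 0.1803×693 = 124.97 tonne/day.

125 tonne/day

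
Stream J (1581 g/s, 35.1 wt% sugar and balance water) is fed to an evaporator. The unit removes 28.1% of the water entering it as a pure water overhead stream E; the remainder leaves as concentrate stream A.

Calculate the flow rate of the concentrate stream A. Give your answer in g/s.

water entering = 1581×0.649 = 1026.1 g/s; overhead removed = 0.281×1026.1 = 288.33 g/s.
Concentrate = 1581 − 288.33 = 1292.7 g/s.

1293 g/s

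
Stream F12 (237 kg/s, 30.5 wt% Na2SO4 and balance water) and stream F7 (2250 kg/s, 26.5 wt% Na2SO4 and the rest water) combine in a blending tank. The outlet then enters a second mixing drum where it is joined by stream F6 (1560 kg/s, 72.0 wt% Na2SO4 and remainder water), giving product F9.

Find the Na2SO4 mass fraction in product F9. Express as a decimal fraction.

0.443

Overall, product flow = 4047 kg/s.
Na2SO4 in = 237×0.305 + 2250×0.265 + 1560×0.720 = 1791.7 kg/s.
Na2SO4 fraction in F9 = 0.443.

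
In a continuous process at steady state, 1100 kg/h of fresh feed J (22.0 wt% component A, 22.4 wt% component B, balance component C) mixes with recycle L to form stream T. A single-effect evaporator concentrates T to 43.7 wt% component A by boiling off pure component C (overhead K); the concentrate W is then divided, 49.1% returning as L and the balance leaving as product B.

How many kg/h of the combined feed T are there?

1634 kg/h

Overall component A balance (none leaves overhead): component A in fresh feed = component A in product, i.e. 1100×0.220 = (1−0.491)·W·0.437.
W = 242/(0.437×0.509) = 1088 kg/h.
Recycle L = 0.491×1088 = 534.19 kg/h.
Combined feed T = 1100 + 534.19 = 1634.2 kg/h.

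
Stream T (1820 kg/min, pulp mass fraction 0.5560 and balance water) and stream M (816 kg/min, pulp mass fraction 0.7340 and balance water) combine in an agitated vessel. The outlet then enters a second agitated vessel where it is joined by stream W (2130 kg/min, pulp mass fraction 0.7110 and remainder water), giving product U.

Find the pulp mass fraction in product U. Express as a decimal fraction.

0.6557

Overall, product flow = 4766 kg/min.
pulp in = 1820×0.556 + 816×0.734 + 2130×0.711 = 3125.3 kg/min.
pulp fraction in U = 0.6557.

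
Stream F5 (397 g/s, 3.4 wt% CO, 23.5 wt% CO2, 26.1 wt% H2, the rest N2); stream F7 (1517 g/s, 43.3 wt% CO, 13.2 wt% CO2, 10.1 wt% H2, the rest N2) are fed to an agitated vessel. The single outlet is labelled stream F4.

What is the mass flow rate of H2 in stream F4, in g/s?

256.8 g/s

H2 out = H2 in = 397×0.261 + 1517×0.101 = 256.83 g/s.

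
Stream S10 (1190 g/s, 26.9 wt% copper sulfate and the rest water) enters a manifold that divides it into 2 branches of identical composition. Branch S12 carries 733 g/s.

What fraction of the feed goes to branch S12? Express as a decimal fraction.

0.616

Fraction to S12 = 733/1190 = 0.6160.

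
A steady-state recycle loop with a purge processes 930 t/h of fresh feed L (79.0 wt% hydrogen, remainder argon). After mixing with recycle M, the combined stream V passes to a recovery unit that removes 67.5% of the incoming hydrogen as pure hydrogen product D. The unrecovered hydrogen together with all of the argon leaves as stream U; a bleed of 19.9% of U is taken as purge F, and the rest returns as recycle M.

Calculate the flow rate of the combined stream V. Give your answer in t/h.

1975 t/h

argon enters only via L and leaves only via the purge: 930×0.210 = 0.199×(argon in U), and the recovery unit passes all argon, so argon in V = argon in U = 981.41 t/h.
hydrogen in V: m_A = 930×0.790 + (1−0.199)·(1−0.675)·m_A, so m_A = 734.7/0.7397 = 993.27 t/h.
V = 993.27 + 981.41 = 1974.7 t/h.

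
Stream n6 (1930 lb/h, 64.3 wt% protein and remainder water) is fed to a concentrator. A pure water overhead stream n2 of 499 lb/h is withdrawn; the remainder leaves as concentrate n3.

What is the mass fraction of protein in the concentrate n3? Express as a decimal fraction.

protein is not removed: 1930×0.643 = 1241 lb/h of protein enters n3.
Concentrate = 1930 − 499 = 1431 lb/h.
Mass fraction = 1241/1431 = 0.867.

0.867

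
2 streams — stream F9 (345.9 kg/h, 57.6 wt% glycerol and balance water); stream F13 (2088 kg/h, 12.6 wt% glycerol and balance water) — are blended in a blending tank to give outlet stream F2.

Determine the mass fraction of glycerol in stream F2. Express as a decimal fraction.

Total flow out = 345.9 + 2088 = 2433.9 kg/h.
glycerol in = 345.9×0.576 + 2088×0.126 = 462.33 kg/h.
glycerol mass fraction in F2 = 462.33/2433.9 = 0.1900.

0.1900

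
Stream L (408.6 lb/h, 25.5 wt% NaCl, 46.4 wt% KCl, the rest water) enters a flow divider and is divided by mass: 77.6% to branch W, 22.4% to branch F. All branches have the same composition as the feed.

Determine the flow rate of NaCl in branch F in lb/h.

23.34 lb/h

Branch F total = 0.224×408.6 = 91.526 lb/h.
NaCl in F = 0.255×91.526 = 23.339 lb/h.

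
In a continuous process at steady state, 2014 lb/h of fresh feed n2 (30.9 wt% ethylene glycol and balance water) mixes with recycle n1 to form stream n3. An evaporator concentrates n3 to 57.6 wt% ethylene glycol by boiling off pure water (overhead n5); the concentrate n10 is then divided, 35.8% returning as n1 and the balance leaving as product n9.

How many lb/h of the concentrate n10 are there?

1683 lb/h

Overall ethylene glycol balance (none leaves overhead): ethylene glycol in fresh feed = ethylene glycol in product, i.e. 2014×0.309 = (1−0.358)·n10·0.576.
n10 = 622.33/(0.576×0.642) = 1682.9 lb/h.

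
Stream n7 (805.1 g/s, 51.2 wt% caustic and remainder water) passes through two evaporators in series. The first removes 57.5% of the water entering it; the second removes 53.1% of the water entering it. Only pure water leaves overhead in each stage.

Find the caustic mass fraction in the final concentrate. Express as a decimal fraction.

0.840

water in feed = 805.1×0.488 = 392.89 g/s.
After stage 1: water left = (1−0.575)×392.89 = 166.98; stream total = 579.19 g/s.
After stage 2: water left = (1−0.531)×166.98 = 78.313; final concentrate = 490.52 g/s.
caustic fraction = 412.21/490.52 = 0.840.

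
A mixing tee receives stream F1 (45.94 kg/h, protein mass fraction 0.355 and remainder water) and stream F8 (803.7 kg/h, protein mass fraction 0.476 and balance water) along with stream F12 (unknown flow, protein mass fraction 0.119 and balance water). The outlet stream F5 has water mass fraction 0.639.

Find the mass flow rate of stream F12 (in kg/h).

380.8 kg/h

Let F12 be the unknown flow. Total out = 849.64 + F12.
water balance: 450.77 + 0.881·F12 = 0.639·(849.64 + F12)
(0.881 − 0.639)·F12 = 0.639×849.64 − 450.77 = 92.15
F12 = 92.15 / 0.242 = 380.78 kg/h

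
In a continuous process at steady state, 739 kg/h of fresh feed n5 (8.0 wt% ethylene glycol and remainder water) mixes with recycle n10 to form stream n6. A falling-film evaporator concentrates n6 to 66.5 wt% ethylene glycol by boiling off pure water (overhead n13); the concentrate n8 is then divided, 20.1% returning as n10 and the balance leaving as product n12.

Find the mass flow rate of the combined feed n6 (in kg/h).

761.4 kg/h

Overall ethylene glycol balance (none leaves overhead): ethylene glycol in fresh feed = ethylene glycol in product, i.e. 739×0.080 = (1−0.201)·n8·0.665.
n8 = 59.12/(0.665×0.799) = 111.27 kg/h.
Recycle n10 = 0.201×111.27 = 22.365 kg/h.
Combined feed n6 = 739 + 22.365 = 761.36 kg/h.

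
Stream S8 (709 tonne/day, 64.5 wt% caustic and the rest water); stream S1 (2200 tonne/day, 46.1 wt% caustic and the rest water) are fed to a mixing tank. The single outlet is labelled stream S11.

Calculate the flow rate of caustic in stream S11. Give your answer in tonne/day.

1472 tonne/day

caustic out = caustic in = 709×0.645 + 2200×0.461 = 1471.5 tonne/day.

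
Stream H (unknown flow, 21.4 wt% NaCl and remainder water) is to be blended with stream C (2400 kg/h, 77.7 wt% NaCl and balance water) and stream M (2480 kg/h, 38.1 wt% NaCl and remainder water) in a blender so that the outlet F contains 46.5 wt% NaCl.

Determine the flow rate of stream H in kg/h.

Let H be the unknown flow. Total out = 4880 + H.
NaCl balance: 2809.7 + 0.214·H = 0.465·(4880 + H)
(0.214 − 0.465)·H = 0.465×4880 − 2809.7 = -540.48
H = -540.48 / -0.251 = 2153.3 kg/h

2153 kg/h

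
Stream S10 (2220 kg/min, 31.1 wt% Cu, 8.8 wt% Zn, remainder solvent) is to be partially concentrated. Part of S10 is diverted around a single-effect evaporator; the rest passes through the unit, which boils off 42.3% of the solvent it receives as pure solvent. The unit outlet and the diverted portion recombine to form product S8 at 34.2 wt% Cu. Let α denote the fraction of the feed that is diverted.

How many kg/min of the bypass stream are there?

All 2220×0.311 = 690.42 kg/min of Cu reaches S8, so S8 = 690.42/0.342 = 2018.8 kg/min and vapour = 201.23 kg/min.
The evaporator receives (1−α)·2220 of feed at 0.601 solvent and removes 0.423 of that solvent:
0.423×0.601×(1−α)×2220 = 201.23
(1−α) = 201.23/564.38 = 0.3566;  α = 0.6434.
Bypass flow = 0.6434×2220 = 1428.5 kg/min.

1428 kg/min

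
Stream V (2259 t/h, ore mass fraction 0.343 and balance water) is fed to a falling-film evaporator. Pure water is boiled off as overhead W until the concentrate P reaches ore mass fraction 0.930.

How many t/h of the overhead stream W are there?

1426 t/h

ore is conserved: 2259×0.343 = 774.84 t/h all reports to the concentrate.
Concentrate = 774.84/(target fraction) = 833.16 t/h.
Overhead = 2259 − 833.16 = 1425.8 t/h.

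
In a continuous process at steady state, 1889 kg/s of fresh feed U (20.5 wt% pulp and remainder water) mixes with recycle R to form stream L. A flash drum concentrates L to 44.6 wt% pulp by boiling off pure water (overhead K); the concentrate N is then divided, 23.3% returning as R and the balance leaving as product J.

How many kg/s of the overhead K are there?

1021 kg/s

Overall pulp balance (none leaves overhead): pulp in fresh feed = pulp in product, i.e. 1889×0.205 = (1−0.233)·N·0.446.
N = 387.25/(0.446×0.767) = 1132 kg/s.
Recycle R = 0.233×1132 = 263.76 kg/s.
Combined feed L = 1889 + 263.76 = 2152.8 kg/s.
Overhead K = L − N = 2152.8 − 1132 = 1020.7 kg/s.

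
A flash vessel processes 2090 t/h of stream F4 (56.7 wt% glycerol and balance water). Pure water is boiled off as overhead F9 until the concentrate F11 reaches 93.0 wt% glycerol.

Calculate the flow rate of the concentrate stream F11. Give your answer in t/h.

glycerol is conserved: 2090×0.567 = 1185 t/h all reports to the concentrate.
Concentrate = 1185/(target fraction) = 1274.2 t/h.

1274 t/h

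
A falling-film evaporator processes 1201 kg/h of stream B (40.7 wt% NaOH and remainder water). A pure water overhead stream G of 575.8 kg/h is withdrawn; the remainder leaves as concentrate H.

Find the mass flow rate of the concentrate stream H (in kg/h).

Concentrate = 1201 − 575.8 = 625.2 kg/h.

625.2 kg/h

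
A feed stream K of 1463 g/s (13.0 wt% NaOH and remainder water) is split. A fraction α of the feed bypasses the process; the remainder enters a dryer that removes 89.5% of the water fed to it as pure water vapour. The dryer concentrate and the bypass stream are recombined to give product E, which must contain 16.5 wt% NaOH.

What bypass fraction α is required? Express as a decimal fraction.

0.728

All 1463×0.130 = 190.19 g/s of NaOH reaches E, so E = 190.19/0.165 = 1152.7 g/s and vapour = 310.33 g/s.
The evaporator receives (1−α)·1463 of feed at 0.870 water and removes 0.895 of that water:
0.895×0.870×(1−α)×1463 = 310.33
(1−α) = 310.33/1139.2 = 0.2724;  α = 0.7276.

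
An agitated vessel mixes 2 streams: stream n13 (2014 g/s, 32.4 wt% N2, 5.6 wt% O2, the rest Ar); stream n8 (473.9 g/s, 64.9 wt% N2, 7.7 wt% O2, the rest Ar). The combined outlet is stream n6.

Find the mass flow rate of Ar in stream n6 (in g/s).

1379 g/s

Ar out = Ar in = 2014×0.620 + 473.9×0.274 = 1378.5 g/s.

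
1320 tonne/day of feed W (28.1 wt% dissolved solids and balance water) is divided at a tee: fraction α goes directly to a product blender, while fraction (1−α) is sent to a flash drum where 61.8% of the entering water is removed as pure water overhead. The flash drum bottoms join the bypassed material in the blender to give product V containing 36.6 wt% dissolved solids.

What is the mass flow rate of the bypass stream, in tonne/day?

630.1 tonne/day

All 1320×0.281 = 370.92 tonne/day of dissolved solids reaches V, so V = 370.92/0.366 = 1013.4 tonne/day and vapour = 306.56 tonne/day.
The evaporator receives (1−α)·1320 of feed at 0.719 water and removes 0.618 of that water:
0.618×0.719×(1−α)×1320 = 306.56
(1−α) = 306.56/586.53 = 0.5227;  α = 0.4773.
Bypass flow = 0.4773×1320 = 630.09 tonne/day.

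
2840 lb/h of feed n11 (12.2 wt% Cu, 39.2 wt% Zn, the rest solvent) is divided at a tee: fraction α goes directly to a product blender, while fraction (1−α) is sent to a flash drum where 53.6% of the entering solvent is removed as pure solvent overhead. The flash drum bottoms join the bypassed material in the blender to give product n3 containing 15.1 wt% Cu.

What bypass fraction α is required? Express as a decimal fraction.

All 2840×0.122 = 346.48 lb/h of Cu reaches n3, so n3 = 346.48/0.151 = 2294.6 lb/h and vapour = 545.43 lb/h.
The evaporator receives (1−α)·2840 of feed at 0.486 solvent and removes 0.536 of that solvent:
0.536×0.486×(1−α)×2840 = 545.43
(1−α) = 545.43/739.81 = 0.7373;  α = 0.2627.

0.263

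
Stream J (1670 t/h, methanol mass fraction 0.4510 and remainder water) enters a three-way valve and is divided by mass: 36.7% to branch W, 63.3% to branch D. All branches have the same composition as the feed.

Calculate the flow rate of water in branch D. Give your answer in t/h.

Branch D total = 0.633×1670 = 1057.1 t/h.
water in D = 0.549×1057.1 = 580.35 t/h.

580.4 t/h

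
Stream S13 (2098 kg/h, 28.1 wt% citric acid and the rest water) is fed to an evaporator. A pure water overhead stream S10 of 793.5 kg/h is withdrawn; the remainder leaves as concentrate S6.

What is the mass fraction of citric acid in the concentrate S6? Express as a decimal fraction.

citric acid is not removed: 2098×0.281 = 589.54 kg/h of citric acid enters S6.
Concentrate = 2098 − 793.5 = 1304.5 kg/h.
Mass fraction = 589.54/1304.5 = 0.452.

0.452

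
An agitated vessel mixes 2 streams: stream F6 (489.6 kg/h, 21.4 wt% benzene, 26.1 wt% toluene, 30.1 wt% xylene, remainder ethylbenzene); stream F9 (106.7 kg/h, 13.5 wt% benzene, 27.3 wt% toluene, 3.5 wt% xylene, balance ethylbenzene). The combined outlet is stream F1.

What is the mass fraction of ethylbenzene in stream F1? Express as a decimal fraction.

0.2836

Total flow out = 489.6 + 106.7 = 596.3 kg/h.
ethylbenzene in = 489.6×0.224 + 106.7×0.557 = 169.1 kg/h.
ethylbenzene mass fraction in F1 = 169.1/596.3 = 0.2836.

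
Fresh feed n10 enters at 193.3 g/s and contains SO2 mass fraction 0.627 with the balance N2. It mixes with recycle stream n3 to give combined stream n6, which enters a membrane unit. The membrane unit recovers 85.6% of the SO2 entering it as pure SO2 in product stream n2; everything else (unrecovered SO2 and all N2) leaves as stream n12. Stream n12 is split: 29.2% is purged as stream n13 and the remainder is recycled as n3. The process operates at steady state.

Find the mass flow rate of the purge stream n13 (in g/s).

N2 enters only via n10 and leaves only via the purge: 193.3×0.373 = 0.292×(N2 in n12), and the membrane unit passes all N2, so N2 in n6 = N2 in n12 = 246.92 g/s.
SO2 in n6: m_A = 193.3×0.627 + (1−0.292)·(1−0.856)·m_A, so m_A = 121.2/0.8980 = 134.96 g/s.
n12 = (1−0.856)×134.96 + 246.92 = 266.35 g/s.
Purge n13 = 0.292×266.35 = 77.776 g/s.

77.78 g/s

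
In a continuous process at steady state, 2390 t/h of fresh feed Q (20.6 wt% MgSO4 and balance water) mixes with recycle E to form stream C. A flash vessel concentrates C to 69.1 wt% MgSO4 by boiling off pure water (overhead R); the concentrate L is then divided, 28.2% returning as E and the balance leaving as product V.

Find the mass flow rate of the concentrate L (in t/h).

992.3 t/h

Overall MgSO4 balance (none leaves overhead): MgSO4 in fresh feed = MgSO4 in product, i.e. 2390×0.206 = (1−0.282)·L·0.691.
L = 492.34/(0.691×0.718) = 992.34 t/h.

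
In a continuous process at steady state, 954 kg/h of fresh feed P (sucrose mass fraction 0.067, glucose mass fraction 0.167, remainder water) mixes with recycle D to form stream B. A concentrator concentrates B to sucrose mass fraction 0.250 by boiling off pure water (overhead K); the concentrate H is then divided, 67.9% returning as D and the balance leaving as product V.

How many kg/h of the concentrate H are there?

Overall sucrose balance (none leaves overhead): sucrose in fresh feed = sucrose in product, i.e. 954×0.067 = (1−0.679)·H·0.250.
H = 63.918/(0.250×0.321) = 796.49 kg/h.

796.5 kg/h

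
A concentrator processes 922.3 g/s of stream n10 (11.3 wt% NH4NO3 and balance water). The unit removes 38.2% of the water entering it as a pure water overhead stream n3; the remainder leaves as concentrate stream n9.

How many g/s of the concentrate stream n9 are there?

609.8 g/s

water entering = 922.3×0.887 = 818.08 g/s; overhead removed = 0.382×818.08 = 312.51 g/s.
Concentrate = 922.3 − 312.51 = 609.79 g/s.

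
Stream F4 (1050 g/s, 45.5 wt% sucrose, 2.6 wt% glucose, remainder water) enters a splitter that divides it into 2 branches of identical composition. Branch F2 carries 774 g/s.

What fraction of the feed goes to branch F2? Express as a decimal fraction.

0.737

Fraction to F2 = 774/1050 = 0.7371.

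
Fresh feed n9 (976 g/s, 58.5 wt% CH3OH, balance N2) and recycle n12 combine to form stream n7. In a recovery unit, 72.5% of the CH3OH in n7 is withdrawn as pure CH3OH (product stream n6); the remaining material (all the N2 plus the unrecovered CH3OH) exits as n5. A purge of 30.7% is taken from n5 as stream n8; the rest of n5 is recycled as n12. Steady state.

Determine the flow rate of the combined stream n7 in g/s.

N2 enters only via n9 and leaves only via the purge: 976×0.415 = 0.307×(N2 in n5), and the recovery unit passes all N2, so N2 in n7 = N2 in n5 = 1319.3 g/s.
CH3OH in n7: m_A = 976×0.585 + (1−0.307)·(1−0.725)·m_A, so m_A = 570.96/0.8094 = 705.39 g/s.
n7 = 705.39 + 1319.3 = 2024.7 g/s.

2025 g/s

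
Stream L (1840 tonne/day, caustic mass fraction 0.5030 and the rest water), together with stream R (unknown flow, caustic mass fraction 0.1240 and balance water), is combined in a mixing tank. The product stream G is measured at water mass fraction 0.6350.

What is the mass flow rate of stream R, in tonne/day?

1054 tonne/day

Let R be the unknown flow. Total out = 1840 + R.
water balance: 914.48 + 0.876·R = 0.635·(1840 + R)
(0.876 − 0.635)·R = 0.635×1840 − 914.48 = 253.92
R = 253.92 / 0.241 = 1053.6 tonne/day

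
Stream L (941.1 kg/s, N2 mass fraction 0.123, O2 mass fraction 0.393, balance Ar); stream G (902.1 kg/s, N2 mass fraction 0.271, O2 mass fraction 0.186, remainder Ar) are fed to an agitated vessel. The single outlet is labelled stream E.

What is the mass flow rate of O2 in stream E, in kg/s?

O2 out = O2 in = 941.1×0.393 + 902.1×0.186 = 537.64 kg/s.

537.6 kg/s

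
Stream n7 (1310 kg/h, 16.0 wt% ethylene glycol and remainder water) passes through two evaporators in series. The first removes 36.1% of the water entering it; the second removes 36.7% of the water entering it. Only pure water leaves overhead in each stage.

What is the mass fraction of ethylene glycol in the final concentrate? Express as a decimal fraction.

0.320

water in feed = 1310×0.840 = 1100.4 kg/h.
After stage 1: water left = (1−0.361)×1100.4 = 703.16; stream total = 912.76 kg/h.
After stage 2: water left = (1−0.367)×703.16 = 445.1; final concentrate = 654.7 kg/h.
ethylene glycol fraction = 209.6/654.7 = 0.320.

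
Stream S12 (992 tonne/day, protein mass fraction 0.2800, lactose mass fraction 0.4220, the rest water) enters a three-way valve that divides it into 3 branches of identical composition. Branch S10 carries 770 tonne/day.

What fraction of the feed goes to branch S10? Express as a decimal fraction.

0.776

Fraction to S10 = 770/992 = 0.7762.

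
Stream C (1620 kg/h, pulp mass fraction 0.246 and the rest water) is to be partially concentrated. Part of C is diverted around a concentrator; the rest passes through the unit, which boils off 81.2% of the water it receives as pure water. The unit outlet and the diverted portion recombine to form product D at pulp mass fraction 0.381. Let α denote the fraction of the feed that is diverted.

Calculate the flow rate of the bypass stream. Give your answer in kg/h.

682.4 kg/h

All 1620×0.246 = 398.52 kg/h of pulp reaches D, so D = 398.52/0.381 = 1046 kg/h and vapour = 574.02 kg/h.
The evaporator receives (1−α)·1620 of feed at 0.754 water and removes 0.812 of that water:
0.812×0.754×(1−α)×1620 = 574.02
(1−α) = 574.02/991.84 = 0.5787;  α = 0.4213.
Bypass flow = 0.4213×1620 = 682.45 kg/h.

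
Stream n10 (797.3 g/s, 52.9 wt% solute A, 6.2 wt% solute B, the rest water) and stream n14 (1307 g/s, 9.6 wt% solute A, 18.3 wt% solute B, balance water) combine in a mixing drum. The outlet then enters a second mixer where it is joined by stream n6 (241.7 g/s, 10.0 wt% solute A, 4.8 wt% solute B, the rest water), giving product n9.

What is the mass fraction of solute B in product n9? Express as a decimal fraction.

Overall, product flow = 2346 g/s.
solute B in = 797.3×0.062 + 1307×0.183 + 241.7×0.048 = 300.22 g/s.
solute B fraction in n9 = 0.1280.

0.1280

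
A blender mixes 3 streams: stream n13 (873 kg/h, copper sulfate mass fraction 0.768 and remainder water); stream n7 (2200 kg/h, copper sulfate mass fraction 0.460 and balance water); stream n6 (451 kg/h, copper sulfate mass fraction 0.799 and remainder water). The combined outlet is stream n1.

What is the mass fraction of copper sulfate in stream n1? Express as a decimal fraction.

Total flow out = 873 + 2200 + 451 = 3524 kg/h.
copper sulfate in = 873×0.768 + 2200×0.460 + 451×0.799 = 2042.8 kg/h.
copper sulfate mass fraction in n1 = 2042.8/3524 = 0.580.

0.580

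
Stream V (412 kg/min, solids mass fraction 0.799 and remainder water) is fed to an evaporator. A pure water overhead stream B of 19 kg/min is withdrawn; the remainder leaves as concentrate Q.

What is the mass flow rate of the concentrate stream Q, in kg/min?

393 kg/min

Concentrate = 412 − 19 = 393 kg/min.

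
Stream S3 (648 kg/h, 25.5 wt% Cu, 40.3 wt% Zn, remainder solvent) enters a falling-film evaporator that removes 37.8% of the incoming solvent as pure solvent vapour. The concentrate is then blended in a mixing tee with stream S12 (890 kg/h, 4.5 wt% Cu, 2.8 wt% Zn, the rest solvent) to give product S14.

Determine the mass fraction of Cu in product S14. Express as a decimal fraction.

0.141

Vapour removed = 0.378×0.342×648 = 83.771 kg/h; concentrate = 564.23 kg/h.
Cu reaching the mixer = 165.24 (from concentrate) + 890×0.045 = 205.29 kg/h.
Product flow = 564.23 + 890 = 1454.2 kg/h; Cu fraction = 0.141.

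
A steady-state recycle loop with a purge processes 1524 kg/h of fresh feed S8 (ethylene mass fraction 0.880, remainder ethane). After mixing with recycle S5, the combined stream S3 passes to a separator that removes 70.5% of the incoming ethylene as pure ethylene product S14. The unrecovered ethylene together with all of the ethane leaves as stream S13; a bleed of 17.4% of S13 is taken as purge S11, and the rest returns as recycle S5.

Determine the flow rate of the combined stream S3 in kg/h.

2824 kg/h

ethane enters only via S8 and leaves only via the purge: 1524×0.120 = 0.174×(ethane in S13), and the separator passes all ethane, so ethane in S3 = ethane in S13 = 1051 kg/h.
ethylene in S3: m_A = 1524×0.880 + (1−0.174)·(1−0.705)·m_A, so m_A = 1341.1/0.7563 = 1773.2 kg/h.
S3 = 1773.2 + 1051 = 2824.2 kg/h.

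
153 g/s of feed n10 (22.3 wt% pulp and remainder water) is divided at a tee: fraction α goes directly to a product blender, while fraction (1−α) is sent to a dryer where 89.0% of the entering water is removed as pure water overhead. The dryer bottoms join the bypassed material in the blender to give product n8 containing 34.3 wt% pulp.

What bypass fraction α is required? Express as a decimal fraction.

All 153×0.223 = 34.119 g/s of pulp reaches n8, so n8 = 34.119/0.343 = 99.472 g/s and vapour = 53.528 g/s.
The evaporator receives (1−α)·153 of feed at 0.777 water and removes 0.890 of that water:
0.890×0.777×(1−α)×153 = 53.528
(1−α) = 53.528/105.8 = 0.5059;  α = 0.4941.

0.494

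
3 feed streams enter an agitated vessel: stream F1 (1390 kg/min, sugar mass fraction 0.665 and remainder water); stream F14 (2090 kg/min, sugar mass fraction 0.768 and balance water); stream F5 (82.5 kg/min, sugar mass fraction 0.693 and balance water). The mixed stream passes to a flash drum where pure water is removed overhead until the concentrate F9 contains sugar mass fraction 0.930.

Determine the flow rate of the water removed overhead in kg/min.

781.2 kg/min

sugar entering = 1390×0.665 + 2090×0.768 + 82.5×0.693 = 2586.6 kg/min.
All sugar reports to F9, so F9 = 2586.6/0.930 = 2781.3 kg/min.
Total feed = 3562.5 kg/min; overhead = 3562.5 − 2781.3 = 781.16 kg/min.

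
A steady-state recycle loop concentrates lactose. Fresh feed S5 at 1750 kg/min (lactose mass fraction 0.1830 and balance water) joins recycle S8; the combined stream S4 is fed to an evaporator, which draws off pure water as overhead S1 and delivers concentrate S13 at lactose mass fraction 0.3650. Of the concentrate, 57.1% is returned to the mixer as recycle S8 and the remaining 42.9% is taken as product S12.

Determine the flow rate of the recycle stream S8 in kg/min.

Overall lactose balance (none leaves overhead): lactose in fresh feed = lactose in product, i.e. 1750×0.183 = (1−0.571)·S13·0.365.
S13 = 320.25/(0.365×0.429) = 2045.2 kg/min.
Recycle S8 = 0.571×2045.2 = 1167.8 kg/min.

1168 kg/min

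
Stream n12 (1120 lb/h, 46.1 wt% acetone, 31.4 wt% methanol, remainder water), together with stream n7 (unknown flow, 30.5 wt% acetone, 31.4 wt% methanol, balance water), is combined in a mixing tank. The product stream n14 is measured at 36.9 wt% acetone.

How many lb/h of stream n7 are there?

1610 lb/h

Let n7 be the unknown flow. Total out = 1120 + n7.
acetone balance: 516.32 + 0.305·n7 = 0.369·(1120 + n7)
(0.305 − 0.369)·n7 = 0.369×1120 − 516.32 = -103.04
n7 = -103.04 / -0.064 = 1610 lb/h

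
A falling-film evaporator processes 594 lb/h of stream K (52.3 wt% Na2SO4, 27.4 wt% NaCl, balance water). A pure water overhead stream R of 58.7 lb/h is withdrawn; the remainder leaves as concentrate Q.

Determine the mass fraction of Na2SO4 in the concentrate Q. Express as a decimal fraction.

Na2SO4 is not removed: 594×0.523 = 310.66 lb/h of Na2SO4 enters Q.
Concentrate = 594 − 58.7 = 535.3 lb/h.
Mass fraction = 310.66/535.3 = 0.5804.

0.5804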